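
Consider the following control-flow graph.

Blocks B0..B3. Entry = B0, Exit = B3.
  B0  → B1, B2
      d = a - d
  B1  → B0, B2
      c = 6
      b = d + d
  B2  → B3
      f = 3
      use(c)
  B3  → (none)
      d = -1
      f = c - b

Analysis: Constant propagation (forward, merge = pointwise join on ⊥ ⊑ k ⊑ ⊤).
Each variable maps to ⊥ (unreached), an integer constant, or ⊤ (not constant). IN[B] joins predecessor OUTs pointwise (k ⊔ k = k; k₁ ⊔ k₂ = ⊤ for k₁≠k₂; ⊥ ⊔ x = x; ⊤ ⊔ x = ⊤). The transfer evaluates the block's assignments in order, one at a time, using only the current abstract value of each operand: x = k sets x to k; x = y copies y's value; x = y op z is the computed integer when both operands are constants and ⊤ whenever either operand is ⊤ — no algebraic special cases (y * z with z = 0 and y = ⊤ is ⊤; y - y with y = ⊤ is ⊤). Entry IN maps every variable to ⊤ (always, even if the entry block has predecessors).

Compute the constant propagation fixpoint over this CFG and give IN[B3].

Answer: {a: ⊤, b: ⊤, c: ⊤, d: ⊤, e: ⊤, f: 3}

Derivation:
Per-block solution:
  B0:  IN=(all ⊤)  OUT=(all ⊤)
  B1:  IN=(all ⊤)  OUT={c:6; rest ⊤}
  B2:  IN=(all ⊤)  OUT={f:3; rest ⊤}
  B3:  IN={f:3; rest ⊤}  OUT={d:-1; rest ⊤}

Merge at B3: IN[B3] = OUT[B2] = {a: ⊤, b: ⊤, c: ⊤, d: ⊤, e: ⊤, f: 3}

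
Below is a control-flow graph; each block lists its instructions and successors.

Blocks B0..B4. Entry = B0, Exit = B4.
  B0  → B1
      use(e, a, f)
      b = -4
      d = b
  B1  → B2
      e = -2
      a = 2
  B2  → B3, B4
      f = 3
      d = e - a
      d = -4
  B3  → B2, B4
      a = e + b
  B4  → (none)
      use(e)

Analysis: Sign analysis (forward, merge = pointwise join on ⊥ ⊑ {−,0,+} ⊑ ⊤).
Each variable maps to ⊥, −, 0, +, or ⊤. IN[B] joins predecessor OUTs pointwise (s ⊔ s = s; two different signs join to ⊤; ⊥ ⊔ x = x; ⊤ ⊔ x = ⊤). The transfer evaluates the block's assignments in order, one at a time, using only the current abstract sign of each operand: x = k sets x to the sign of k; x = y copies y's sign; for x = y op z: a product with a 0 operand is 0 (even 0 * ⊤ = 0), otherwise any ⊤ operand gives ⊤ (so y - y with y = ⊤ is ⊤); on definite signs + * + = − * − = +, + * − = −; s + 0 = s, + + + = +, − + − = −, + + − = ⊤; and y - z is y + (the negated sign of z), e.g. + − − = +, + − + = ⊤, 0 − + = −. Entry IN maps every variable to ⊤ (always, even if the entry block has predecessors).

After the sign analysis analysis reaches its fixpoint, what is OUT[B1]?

Answer: {a: +, b: -, c: ⊤, d: -, e: -, f: ⊤}

Trace:
Fixpoint table:
  B0: | IN=(all ⊤) | OUT={b:-, d:-; rest ⊤}
  B1: | IN={b:-, d:-; rest ⊤} | OUT={a:+, b:-, d:-, e:-; rest ⊤}
  B2: | IN={b:-, d:-, e:-; rest ⊤} | OUT={b:-, d:-, e:-, f:+; rest ⊤}
  B3: | IN={b:-, d:-, e:-, f:+; rest ⊤} | OUT={a:-, b:-, d:-, e:-, f:+; rest ⊤}
  B4: | IN={b:-, d:-, e:-, f:+; rest ⊤} | OUT={b:-, d:-, e:-, f:+; rest ⊤}

Merge at B1: IN[B1] = OUT[B0] = {a: ⊤, b: -, c: ⊤, d: -, e: ⊤, f: ⊤}
Applying B1's transfer function to that IN value gives OUT[B1] (row B1 above).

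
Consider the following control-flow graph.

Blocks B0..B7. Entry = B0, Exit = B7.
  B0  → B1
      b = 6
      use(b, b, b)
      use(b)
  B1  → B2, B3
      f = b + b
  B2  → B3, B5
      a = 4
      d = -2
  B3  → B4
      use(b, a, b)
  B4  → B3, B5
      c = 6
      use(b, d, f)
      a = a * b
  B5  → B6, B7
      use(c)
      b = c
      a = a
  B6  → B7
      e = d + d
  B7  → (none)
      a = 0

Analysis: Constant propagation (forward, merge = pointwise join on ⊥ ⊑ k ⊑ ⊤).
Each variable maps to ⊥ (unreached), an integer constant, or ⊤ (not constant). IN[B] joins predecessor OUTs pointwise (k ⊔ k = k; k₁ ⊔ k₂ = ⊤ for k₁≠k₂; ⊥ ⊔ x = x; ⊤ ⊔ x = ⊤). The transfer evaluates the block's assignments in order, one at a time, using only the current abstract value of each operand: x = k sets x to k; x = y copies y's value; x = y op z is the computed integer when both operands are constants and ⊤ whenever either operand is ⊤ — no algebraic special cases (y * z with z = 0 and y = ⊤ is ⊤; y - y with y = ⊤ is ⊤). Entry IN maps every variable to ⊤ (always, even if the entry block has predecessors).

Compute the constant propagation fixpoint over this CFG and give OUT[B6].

Per-block solution:
  B0:   IN=(all ⊤)   OUT={b:6; rest ⊤}
  B1:   IN={b:6; rest ⊤}   OUT={b:6, f:12; rest ⊤}
  B2:   IN={b:6, f:12; rest ⊤}   OUT={a:4, b:6, d:-2, f:12; rest ⊤}
  B3:   IN={b:6, f:12; rest ⊤}   OUT={b:6, f:12; rest ⊤}
  B4:   IN={b:6, f:12; rest ⊤}   OUT={b:6, c:6, f:12; rest ⊤}
  B5:   IN={b:6, f:12; rest ⊤}   OUT={f:12; rest ⊤}
  B6:   IN={f:12; rest ⊤}   OUT={f:12; rest ⊤}
  B7:   IN={f:12; rest ⊤}   OUT={a:0, f:12; rest ⊤}

Merge at B6: IN[B6] = OUT[B5] = {a: ⊤, b: ⊤, c: ⊤, d: ⊤, e: ⊤, f: 12}
Applying B6's transfer function to that IN value gives OUT[B6] (row B6 above).

Answer: {a: ⊤, b: ⊤, c: ⊤, d: ⊤, e: ⊤, f: 12}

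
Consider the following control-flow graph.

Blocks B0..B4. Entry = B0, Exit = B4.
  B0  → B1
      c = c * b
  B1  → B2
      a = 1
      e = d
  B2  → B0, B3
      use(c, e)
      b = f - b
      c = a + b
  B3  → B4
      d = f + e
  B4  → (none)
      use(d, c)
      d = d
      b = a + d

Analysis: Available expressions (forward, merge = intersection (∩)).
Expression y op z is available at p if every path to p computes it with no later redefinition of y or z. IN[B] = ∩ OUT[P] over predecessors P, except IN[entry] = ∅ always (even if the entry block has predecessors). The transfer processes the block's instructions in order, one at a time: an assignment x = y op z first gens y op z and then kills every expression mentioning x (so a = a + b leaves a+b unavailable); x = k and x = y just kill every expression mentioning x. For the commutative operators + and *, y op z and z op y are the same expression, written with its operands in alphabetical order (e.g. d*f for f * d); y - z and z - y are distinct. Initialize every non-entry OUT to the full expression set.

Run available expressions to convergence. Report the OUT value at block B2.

Per-block solution:
  B0:   IN={}   OUT={}
  B1:   IN={}   OUT={}
  B2:   IN={}   OUT={a+b}
  B3:   IN={a+b}   OUT={a+b, e+f}
  B4:   IN={a+b, e+f}   OUT={a+d, e+f}

Merge at B2: IN[B2] = OUT[B1] = {}
Applying B2's transfer function to that IN value gives OUT[B2] (row B2 above).

Answer: {a+b}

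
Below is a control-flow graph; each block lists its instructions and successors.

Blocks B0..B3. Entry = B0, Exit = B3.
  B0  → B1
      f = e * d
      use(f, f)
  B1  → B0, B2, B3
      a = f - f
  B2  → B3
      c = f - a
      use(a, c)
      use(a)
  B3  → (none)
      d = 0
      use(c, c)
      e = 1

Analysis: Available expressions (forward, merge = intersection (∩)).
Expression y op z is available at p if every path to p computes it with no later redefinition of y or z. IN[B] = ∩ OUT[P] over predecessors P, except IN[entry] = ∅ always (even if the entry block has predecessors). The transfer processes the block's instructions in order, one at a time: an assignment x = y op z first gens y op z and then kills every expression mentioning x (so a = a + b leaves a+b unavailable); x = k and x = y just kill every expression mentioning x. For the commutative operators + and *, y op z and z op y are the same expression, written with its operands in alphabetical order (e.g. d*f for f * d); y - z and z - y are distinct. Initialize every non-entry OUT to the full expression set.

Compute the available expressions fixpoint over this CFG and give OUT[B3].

Answer: {f-f}

Trace:
Fixpoint table:
  B0:   IN={}   OUT={d*e}
  B1:   IN={d*e}   OUT={d*e, f-f}
  B2:   IN={d*e, f-f}   OUT={d*e, f-a, f-f}
  B3:   IN={d*e, f-f}   OUT={f-f}

Merge at B3: IN[B3] = OUT[B1] ∩ OUT[B2] = {d*e, f-f}
Applying B3's transfer function to that IN value gives OUT[B3] (row B3 above).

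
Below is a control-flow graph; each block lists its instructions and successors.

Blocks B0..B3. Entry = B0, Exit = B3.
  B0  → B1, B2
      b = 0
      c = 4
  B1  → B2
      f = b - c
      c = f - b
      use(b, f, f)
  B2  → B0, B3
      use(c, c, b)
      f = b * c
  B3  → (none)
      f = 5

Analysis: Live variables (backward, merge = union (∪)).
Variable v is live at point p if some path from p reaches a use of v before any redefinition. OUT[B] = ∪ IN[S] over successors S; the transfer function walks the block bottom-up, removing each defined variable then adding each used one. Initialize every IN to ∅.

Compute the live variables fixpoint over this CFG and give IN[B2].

Answer: {b, c}

Working:
Fixpoint table:
  B0:   IN={}   OUT={b, c}
  B1:   IN={b, c}   OUT={b, c}
  B2:   IN={b, c}   OUT={}
  B3:   IN={}   OUT={}

Merge at B2: OUT[B2] = IN[B0] ⊔ IN[B3] = {}
Applying B2's transfer function to that OUT value gives IN[B2] (row B2 above).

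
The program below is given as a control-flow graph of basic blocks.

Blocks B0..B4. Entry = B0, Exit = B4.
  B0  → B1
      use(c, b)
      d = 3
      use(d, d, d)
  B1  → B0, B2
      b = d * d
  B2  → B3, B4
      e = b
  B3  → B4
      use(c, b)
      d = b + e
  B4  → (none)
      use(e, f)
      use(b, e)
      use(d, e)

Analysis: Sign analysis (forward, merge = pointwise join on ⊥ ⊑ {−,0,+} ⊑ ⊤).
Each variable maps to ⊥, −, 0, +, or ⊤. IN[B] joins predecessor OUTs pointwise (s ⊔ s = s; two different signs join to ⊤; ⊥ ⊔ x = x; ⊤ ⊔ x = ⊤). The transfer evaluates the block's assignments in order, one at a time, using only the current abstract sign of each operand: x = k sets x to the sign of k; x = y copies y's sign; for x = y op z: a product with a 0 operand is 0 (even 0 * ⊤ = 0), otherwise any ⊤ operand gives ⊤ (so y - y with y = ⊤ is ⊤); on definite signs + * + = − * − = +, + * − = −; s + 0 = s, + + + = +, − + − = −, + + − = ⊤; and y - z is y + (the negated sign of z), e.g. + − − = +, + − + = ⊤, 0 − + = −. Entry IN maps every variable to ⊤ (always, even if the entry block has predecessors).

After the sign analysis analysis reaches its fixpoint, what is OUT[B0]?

Answer: {a: ⊤, b: ⊤, c: ⊤, d: +, e: ⊤, f: ⊤}

Derivation:
Converged values:
  B0: | IN=(all ⊤) | OUT={d:+; rest ⊤}
  B1: | IN={d:+; rest ⊤} | OUT={b:+, d:+; rest ⊤}
  B2: | IN={b:+, d:+; rest ⊤} | OUT={b:+, d:+, e:+; rest ⊤}
  B3: | IN={b:+, d:+, e:+; rest ⊤} | OUT={b:+, d:+, e:+; rest ⊤}
  B4: | IN={b:+, d:+, e:+; rest ⊤} | OUT={b:+, d:+, e:+; rest ⊤}

Merge at B0 (entry node, so the boundary value (all ⊤) is joined with the incoming edge(s)): IN[B0] = (all ⊤) ⊔ OUT[B1] = {a: ⊤, b: ⊤, c: ⊤, d: ⊤, e: ⊤, f: ⊤}
Applying B0's transfer function to that IN value gives OUT[B0] (row B0 above).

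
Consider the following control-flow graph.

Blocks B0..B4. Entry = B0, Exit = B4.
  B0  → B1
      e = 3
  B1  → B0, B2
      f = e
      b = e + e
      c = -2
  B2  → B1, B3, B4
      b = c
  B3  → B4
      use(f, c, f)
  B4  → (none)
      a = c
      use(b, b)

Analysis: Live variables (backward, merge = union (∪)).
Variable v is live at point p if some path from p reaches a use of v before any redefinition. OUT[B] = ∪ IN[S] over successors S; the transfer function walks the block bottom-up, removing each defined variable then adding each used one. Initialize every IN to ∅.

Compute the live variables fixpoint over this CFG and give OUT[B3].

Answer: {b, c}

Working:
Converged values:
  B0: | IN={} | OUT={e}
  B1: | IN={e} | OUT={c, e, f}
  B2: | IN={c, e, f} | OUT={b, c, e, f}
  B3: | IN={b, c, f} | OUT={b, c}
  B4: | IN={b, c} | OUT={}

Merge at B3: OUT[B3] = IN[B4] = {b, c}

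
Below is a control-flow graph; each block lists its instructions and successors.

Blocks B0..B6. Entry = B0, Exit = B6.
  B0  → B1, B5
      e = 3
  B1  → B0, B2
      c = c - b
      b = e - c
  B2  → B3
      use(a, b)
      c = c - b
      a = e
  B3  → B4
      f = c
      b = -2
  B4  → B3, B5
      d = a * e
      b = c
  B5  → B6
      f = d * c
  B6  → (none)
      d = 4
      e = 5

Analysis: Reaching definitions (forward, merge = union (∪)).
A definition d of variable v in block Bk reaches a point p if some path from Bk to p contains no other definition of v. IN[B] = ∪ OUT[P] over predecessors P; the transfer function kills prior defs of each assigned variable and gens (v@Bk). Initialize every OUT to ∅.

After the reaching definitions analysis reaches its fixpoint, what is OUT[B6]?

Answer: {a@B2, b@B1, b@B4, c@B1, c@B2, d@B6, e@B6, f@B5}

Derivation:
Fixpoint table:
  B0:   IN={b@B1, c@B1, e@B0}   OUT={b@B1, c@B1, e@B0}
  B1:   IN={b@B1, c@B1, e@B0}   OUT={b@B1, c@B1, e@B0}
  B2:   IN={b@B1, c@B1, e@B0}   OUT={a@B2, b@B1, c@B2, e@B0}
  B3:   IN={a@B2, b@B1, b@B4, c@B2, d@B4, e@B0, f@B3}   OUT={a@B2, b@B3, c@B2, d@B4, e@B0, f@B3}
  B4:   IN={a@B2, b@B3, c@B2, d@B4, e@B0, f@B3}   OUT={a@B2, b@B4, c@B2, d@B4, e@B0, f@B3}
  B5:   IN={a@B2, b@B1, b@B4, c@B1, c@B2, d@B4, e@B0, f@B3}   OUT={a@B2, b@B1, b@B4, c@B1, c@B2, d@B4, e@B0, f@B5}
  B6:   IN={a@B2, b@B1, b@B4, c@B1, c@B2, d@B4, e@B0, f@B5}   OUT={a@B2, b@B1, b@B4, c@B1, c@B2, d@B6, e@B6, f@B5}

Merge at B6: IN[B6] = OUT[B5] = {a@B2, b@B1, b@B4, c@B1, c@B2, d@B4, e@B0, f@B5}
Applying B6's transfer function to that IN value gives OUT[B6] (row B6 above).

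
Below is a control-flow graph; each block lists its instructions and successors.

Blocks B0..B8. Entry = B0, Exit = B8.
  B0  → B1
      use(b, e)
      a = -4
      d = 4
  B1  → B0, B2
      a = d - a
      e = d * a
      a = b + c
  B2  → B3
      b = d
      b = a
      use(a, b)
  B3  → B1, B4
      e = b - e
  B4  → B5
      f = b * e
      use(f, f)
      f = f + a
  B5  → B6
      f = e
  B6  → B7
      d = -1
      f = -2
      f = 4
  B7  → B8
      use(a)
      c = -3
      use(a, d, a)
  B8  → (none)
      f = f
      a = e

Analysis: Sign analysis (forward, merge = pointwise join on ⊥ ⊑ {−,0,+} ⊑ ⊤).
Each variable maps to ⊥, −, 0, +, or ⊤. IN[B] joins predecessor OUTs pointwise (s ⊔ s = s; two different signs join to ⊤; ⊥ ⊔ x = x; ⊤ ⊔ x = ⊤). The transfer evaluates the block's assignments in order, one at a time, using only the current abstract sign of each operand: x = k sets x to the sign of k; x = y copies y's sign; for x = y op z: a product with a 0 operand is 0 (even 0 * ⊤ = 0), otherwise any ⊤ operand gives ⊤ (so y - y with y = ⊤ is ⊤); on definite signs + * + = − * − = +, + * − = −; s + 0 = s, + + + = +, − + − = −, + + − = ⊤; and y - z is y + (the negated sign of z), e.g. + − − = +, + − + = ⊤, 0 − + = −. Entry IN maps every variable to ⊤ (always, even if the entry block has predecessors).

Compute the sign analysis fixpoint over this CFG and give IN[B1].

Fixpoint table:
  B0:   IN=(all ⊤)   OUT={a:-, d:+; rest ⊤}
  B1:   IN={d:+; rest ⊤}   OUT={d:+; rest ⊤}
  B2:   IN={d:+; rest ⊤}   OUT={d:+; rest ⊤}
  B3:   IN={d:+; rest ⊤}   OUT={d:+; rest ⊤}
  B4:   IN={d:+; rest ⊤}   OUT={d:+; rest ⊤}
  B5:   IN={d:+; rest ⊤}   OUT={d:+; rest ⊤}
  B6:   IN={d:+; rest ⊤}   OUT={d:-, f:+; rest ⊤}
  B7:   IN={d:-, f:+; rest ⊤}   OUT={c:-, d:-, f:+; rest ⊤}
  B8:   IN={c:-, d:-, f:+; rest ⊤}   OUT={c:-, d:-, f:+; rest ⊤}

Merge at B1: IN[B1] = OUT[B0] ⊔ OUT[B3] = {a: ⊤, b: ⊤, c: ⊤, d: +, e: ⊤, f: ⊤}

Answer: {a: ⊤, b: ⊤, c: ⊤, d: +, e: ⊤, f: ⊤}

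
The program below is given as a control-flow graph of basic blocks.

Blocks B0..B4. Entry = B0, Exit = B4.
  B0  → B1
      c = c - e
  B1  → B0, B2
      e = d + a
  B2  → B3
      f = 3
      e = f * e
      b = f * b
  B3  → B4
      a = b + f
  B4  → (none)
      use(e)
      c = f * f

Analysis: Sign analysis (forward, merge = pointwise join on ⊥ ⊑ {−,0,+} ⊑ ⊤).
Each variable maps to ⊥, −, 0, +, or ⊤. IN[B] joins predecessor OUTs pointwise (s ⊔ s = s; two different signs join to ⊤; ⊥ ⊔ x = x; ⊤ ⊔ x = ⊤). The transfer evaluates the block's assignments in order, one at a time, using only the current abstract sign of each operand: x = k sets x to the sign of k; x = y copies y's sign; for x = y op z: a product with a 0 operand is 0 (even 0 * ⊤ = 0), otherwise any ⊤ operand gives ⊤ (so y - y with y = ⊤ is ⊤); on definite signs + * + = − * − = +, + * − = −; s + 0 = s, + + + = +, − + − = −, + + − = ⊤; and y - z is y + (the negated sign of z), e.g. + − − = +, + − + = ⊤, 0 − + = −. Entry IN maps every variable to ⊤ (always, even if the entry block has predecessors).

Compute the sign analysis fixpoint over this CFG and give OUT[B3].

Answer: {a: ⊤, b: ⊤, c: ⊤, d: ⊤, e: ⊤, f: +}

Trace:
Per-block solution:
  B0:   IN=(all ⊤)   OUT=(all ⊤)
  B1:   IN=(all ⊤)   OUT=(all ⊤)
  B2:   IN=(all ⊤)   OUT={f:+; rest ⊤}
  B3:   IN={f:+; rest ⊤}   OUT={f:+; rest ⊤}
  B4:   IN={f:+; rest ⊤}   OUT={c:+, f:+; rest ⊤}

Merge at B3: IN[B3] = OUT[B2] = {a: ⊤, b: ⊤, c: ⊤, d: ⊤, e: ⊤, f: +}
Applying B3's transfer function to that IN value gives OUT[B3] (row B3 above).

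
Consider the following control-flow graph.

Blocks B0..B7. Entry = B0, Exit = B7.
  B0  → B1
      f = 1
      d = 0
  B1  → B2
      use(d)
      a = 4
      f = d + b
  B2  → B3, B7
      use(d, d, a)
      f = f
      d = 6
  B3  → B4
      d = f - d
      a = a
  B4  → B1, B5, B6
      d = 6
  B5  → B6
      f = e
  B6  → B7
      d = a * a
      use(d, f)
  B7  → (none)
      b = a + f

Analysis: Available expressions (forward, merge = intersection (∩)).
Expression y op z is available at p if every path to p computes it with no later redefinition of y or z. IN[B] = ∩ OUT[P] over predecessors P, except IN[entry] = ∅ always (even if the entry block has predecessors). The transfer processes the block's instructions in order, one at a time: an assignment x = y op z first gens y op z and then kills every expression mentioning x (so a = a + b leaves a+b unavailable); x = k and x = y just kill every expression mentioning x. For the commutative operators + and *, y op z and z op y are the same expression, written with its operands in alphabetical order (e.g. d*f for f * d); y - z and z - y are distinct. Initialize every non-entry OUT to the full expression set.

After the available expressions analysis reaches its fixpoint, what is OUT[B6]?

Per-block solution:
  B0: | IN={} | OUT={}
  B1: | IN={} | OUT={b+d}
  B2: | IN={b+d} | OUT={}
  B3: | IN={} | OUT={}
  B4: | IN={} | OUT={}
  B5: | IN={} | OUT={}
  B6: | IN={} | OUT={a*a}
  B7: | IN={} | OUT={a+f}

Merge at B6: IN[B6] = OUT[B4] ∩ OUT[B5] = {}
Applying B6's transfer function to that IN value gives OUT[B6] (row B6 above).

Answer: {a*a}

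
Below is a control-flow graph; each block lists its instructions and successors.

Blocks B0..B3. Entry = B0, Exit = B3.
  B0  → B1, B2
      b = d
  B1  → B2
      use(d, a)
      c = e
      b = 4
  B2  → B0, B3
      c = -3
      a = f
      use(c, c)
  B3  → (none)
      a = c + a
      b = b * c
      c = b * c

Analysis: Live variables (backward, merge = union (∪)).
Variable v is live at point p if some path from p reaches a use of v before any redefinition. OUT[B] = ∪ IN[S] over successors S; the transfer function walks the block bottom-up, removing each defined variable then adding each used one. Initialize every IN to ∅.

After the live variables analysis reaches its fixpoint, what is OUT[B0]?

Converged values:
  B0: | IN={a, d, e, f} | OUT={a, b, d, e, f}
  B1: | IN={a, d, e, f} | OUT={b, d, e, f}
  B2: | IN={b, d, e, f} | OUT={a, b, c, d, e, f}
  B3: | IN={a, b, c} | OUT={}

Merge at B0: OUT[B0] = IN[B1] ⊔ IN[B2] = {a, b, d, e, f}

Answer: {a, b, d, e, f}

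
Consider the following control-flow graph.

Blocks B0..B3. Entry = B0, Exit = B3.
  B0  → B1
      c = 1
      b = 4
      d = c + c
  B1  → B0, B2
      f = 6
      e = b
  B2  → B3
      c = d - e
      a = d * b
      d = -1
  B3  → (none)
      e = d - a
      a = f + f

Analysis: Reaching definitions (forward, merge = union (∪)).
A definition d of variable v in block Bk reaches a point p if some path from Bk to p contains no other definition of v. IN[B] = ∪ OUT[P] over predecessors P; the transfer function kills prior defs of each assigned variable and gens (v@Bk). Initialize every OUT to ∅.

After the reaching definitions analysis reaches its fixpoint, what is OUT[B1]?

Per-block solution:
  B0:   IN={b@B0, c@B0, d@B0, e@B1, f@B1}   OUT={b@B0, c@B0, d@B0, e@B1, f@B1}
  B1:   IN={b@B0, c@B0, d@B0, e@B1, f@B1}   OUT={b@B0, c@B0, d@B0, e@B1, f@B1}
  B2:   IN={b@B0, c@B0, d@B0, e@B1, f@B1}   OUT={a@B2, b@B0, c@B2, d@B2, e@B1, f@B1}
  B3:   IN={a@B2, b@B0, c@B2, d@B2, e@B1, f@B1}   OUT={a@B3, b@B0, c@B2, d@B2, e@B3, f@B1}

Merge at B1: IN[B1] = OUT[B0] = {b@B0, c@B0, d@B0, e@B1, f@B1}
Applying B1's transfer function to that IN value gives OUT[B1] (row B1 above).

Answer: {b@B0, c@B0, d@B0, e@B1, f@B1}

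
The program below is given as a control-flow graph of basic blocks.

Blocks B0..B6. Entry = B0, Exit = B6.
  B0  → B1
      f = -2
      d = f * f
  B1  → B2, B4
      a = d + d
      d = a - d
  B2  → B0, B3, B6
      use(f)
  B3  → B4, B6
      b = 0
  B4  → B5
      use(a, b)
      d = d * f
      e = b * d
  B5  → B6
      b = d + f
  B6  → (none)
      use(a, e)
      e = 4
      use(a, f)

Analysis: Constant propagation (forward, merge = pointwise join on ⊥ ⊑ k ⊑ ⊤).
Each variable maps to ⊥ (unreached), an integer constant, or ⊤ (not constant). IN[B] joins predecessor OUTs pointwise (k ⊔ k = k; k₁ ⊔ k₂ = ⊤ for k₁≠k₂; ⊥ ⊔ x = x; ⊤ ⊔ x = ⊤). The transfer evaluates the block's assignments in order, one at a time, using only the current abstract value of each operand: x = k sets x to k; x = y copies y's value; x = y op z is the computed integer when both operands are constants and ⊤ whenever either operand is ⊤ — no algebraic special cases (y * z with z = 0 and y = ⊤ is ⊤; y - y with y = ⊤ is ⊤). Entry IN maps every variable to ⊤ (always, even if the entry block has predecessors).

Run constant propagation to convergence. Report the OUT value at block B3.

Converged values:
  B0:   IN=(all ⊤)   OUT={d:4, f:-2; rest ⊤}
  B1:   IN={d:4, f:-2; rest ⊤}   OUT={a:8, d:4, f:-2; rest ⊤}
  B2:   IN={a:8, d:4, f:-2; rest ⊤}   OUT={a:8, d:4, f:-2; rest ⊤}
  B3:   IN={a:8, d:4, f:-2; rest ⊤}   OUT={a:8, b:0, d:4, f:-2; rest ⊤}
  B4:   IN={a:8, d:4, f:-2; rest ⊤}   OUT={a:8, d:-8, f:-2; rest ⊤}
  B5:   IN={a:8, d:-8, f:-2; rest ⊤}   OUT={a:8, b:-10, d:-8, f:-2; rest ⊤}
  B6:   IN={a:8, f:-2; rest ⊤}   OUT={a:8, e:4, f:-2; rest ⊤}

Merge at B3: IN[B3] = OUT[B2] = {a: 8, b: ⊤, c: ⊤, d: 4, e: ⊤, f: -2}
Applying B3's transfer function to that IN value gives OUT[B3] (row B3 above).

Answer: {a: 8, b: 0, c: ⊤, d: 4, e: ⊤, f: -2}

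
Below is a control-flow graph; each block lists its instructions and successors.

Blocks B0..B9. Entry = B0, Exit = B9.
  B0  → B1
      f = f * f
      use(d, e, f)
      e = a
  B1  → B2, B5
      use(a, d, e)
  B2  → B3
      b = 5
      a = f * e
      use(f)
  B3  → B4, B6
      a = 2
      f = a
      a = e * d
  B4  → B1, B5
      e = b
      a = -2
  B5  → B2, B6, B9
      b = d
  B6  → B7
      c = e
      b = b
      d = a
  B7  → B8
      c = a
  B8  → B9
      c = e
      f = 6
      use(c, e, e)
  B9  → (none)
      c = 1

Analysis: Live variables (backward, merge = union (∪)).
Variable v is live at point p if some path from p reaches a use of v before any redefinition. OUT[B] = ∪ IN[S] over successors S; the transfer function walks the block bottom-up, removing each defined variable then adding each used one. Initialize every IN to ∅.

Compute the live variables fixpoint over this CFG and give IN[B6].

Answer: {a, b, e}

Trace:
Per-block solution:
  B0:   IN={a, d, e, f}   OUT={a, d, e, f}
  B1:   IN={a, d, e, f}   OUT={a, d, e, f}
  B2:   IN={d, e, f}   OUT={b, d, e}
  B3:   IN={b, d, e}   OUT={a, b, d, e, f}
  B4:   IN={b, d, f}   OUT={a, d, e, f}
  B5:   IN={a, d, e, f}   OUT={a, b, d, e, f}
  B6:   IN={a, b, e}   OUT={a, e}
  B7:   IN={a, e}   OUT={e}
  B8:   IN={e}   OUT={}
  B9:   IN={}   OUT={}

Merge at B6: OUT[B6] = IN[B7] = {a, e}
Applying B6's transfer function to that OUT value gives IN[B6] (row B6 above).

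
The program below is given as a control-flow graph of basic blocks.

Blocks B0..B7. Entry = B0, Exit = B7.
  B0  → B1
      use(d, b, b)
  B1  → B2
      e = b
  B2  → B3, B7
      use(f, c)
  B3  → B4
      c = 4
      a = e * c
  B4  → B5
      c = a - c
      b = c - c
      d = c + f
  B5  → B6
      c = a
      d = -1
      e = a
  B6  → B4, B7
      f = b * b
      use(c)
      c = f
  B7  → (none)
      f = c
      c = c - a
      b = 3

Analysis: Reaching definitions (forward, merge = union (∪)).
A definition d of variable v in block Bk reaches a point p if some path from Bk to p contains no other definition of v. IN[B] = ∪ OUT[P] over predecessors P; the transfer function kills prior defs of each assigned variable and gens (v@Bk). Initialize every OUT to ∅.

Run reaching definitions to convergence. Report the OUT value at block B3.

Converged values:
  B0:   IN={}   OUT={}
  B1:   IN={}   OUT={e@B1}
  B2:   IN={e@B1}   OUT={e@B1}
  B3:   IN={e@B1}   OUT={a@B3, c@B3, e@B1}
  B4:   IN={a@B3, b@B4, c@B3, c@B6, d@B5, e@B1, e@B5, f@B6}   OUT={a@B3, b@B4, c@B4, d@B4, e@B1, e@B5, f@B6}
  B5:   IN={a@B3, b@B4, c@B4, d@B4, e@B1, e@B5, f@B6}   OUT={a@B3, b@B4, c@B5, d@B5, e@B5, f@B6}
  B6:   IN={a@B3, b@B4, c@B5, d@B5, e@B5, f@B6}   OUT={a@B3, b@B4, c@B6, d@B5, e@B5, f@B6}
  B7:   IN={a@B3, b@B4, c@B6, d@B5, e@B1, e@B5, f@B6}   OUT={a@B3, b@B7, c@B7, d@B5, e@B1, e@B5, f@B7}

Merge at B3: IN[B3] = OUT[B2] = {e@B1}
Applying B3's transfer function to that IN value gives OUT[B3] (row B3 above).

Answer: {a@B3, c@B3, e@B1}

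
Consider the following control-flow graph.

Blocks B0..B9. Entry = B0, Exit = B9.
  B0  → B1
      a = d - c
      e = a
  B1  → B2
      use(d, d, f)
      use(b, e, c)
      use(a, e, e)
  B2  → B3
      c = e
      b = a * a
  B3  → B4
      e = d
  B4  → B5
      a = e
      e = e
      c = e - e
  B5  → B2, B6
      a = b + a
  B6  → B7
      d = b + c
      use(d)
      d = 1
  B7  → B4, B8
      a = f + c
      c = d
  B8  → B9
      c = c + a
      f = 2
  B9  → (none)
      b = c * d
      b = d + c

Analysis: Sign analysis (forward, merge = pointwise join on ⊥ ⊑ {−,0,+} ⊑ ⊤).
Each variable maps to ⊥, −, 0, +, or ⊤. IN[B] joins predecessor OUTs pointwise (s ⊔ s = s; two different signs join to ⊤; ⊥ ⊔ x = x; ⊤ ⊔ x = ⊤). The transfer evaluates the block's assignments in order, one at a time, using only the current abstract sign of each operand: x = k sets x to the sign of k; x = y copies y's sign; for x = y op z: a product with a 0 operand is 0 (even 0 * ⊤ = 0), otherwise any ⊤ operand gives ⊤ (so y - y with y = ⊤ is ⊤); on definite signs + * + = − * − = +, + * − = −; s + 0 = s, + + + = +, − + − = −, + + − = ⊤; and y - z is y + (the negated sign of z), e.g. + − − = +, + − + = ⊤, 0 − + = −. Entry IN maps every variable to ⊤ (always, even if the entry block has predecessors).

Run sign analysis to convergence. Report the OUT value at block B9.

Per-block solution:
  B0:   IN=(all ⊤)   OUT=(all ⊤)
  B1:   IN=(all ⊤)   OUT=(all ⊤)
  B2:   IN=(all ⊤)   OUT=(all ⊤)
  B3:   IN=(all ⊤)   OUT=(all ⊤)
  B4:   IN=(all ⊤)   OUT=(all ⊤)
  B5:   IN=(all ⊤)   OUT=(all ⊤)
  B6:   IN=(all ⊤)   OUT={d:+; rest ⊤}
  B7:   IN={d:+; rest ⊤}   OUT={c:+, d:+; rest ⊤}
  B8:   IN={c:+, d:+; rest ⊤}   OUT={d:+, f:+; rest ⊤}
  B9:   IN={d:+, f:+; rest ⊤}   OUT={d:+, f:+; rest ⊤}

Merge at B9: IN[B9] = OUT[B8] = {a: ⊤, b: ⊤, c: ⊤, d: +, e: ⊤, f: +}
Applying B9's transfer function to that IN value gives OUT[B9] (row B9 above).

Answer: {a: ⊤, b: ⊤, c: ⊤, d: +, e: ⊤, f: +}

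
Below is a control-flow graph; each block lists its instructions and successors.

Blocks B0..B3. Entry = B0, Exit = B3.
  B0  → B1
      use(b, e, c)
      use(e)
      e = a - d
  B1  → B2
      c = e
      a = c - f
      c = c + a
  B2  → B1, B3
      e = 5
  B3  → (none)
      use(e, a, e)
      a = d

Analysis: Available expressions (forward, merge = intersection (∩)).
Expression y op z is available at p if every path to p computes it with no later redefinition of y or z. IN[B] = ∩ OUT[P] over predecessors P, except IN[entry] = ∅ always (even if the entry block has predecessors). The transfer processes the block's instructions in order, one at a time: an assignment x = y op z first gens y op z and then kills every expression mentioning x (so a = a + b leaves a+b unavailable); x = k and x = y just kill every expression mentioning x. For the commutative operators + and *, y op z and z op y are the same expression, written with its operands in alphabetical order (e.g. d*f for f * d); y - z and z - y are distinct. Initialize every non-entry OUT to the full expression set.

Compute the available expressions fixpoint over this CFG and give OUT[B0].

Answer: {a-d}

Working:
Per-block solution:
  B0: | IN={} | OUT={a-d}
  B1: | IN={} | OUT={}
  B2: | IN={} | OUT={}
  B3: | IN={} | OUT={}

B0 is the boundary node: IN[B0] = {}
Applying B0's transfer function to that IN value gives OUT[B0] (row B0 above).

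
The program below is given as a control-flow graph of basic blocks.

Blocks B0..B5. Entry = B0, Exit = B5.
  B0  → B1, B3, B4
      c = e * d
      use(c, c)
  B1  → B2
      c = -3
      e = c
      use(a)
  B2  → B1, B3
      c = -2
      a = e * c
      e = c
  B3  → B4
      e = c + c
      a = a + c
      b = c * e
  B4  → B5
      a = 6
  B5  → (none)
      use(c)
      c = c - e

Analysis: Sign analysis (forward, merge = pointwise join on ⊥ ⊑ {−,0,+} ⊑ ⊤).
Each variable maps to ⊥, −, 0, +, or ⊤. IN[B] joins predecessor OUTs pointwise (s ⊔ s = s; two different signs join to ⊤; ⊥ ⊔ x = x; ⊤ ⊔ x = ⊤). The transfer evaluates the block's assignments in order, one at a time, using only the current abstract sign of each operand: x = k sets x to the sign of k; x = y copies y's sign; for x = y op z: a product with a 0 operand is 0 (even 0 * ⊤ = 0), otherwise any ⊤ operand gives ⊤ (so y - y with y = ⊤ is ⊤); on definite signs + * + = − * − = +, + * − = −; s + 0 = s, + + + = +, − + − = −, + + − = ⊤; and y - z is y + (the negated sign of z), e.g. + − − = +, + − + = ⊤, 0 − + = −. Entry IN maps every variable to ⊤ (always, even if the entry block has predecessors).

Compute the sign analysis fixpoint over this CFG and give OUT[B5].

Fixpoint table:
  B0:  IN=(all ⊤)  OUT=(all ⊤)
  B1:  IN=(all ⊤)  OUT={c:-, e:-; rest ⊤}
  B2:  IN={c:-, e:-; rest ⊤}  OUT={a:+, c:-, e:-; rest ⊤}
  B3:  IN=(all ⊤)  OUT=(all ⊤)
  B4:  IN=(all ⊤)  OUT={a:+; rest ⊤}
  B5:  IN={a:+; rest ⊤}  OUT={a:+; rest ⊤}

Merge at B5: IN[B5] = OUT[B4] = {a: +, b: ⊤, c: ⊤, d: ⊤, e: ⊤, f: ⊤}
Applying B5's transfer function to that IN value gives OUT[B5] (row B5 above).

Answer: {a: +, b: ⊤, c: ⊤, d: ⊤, e: ⊤, f: ⊤}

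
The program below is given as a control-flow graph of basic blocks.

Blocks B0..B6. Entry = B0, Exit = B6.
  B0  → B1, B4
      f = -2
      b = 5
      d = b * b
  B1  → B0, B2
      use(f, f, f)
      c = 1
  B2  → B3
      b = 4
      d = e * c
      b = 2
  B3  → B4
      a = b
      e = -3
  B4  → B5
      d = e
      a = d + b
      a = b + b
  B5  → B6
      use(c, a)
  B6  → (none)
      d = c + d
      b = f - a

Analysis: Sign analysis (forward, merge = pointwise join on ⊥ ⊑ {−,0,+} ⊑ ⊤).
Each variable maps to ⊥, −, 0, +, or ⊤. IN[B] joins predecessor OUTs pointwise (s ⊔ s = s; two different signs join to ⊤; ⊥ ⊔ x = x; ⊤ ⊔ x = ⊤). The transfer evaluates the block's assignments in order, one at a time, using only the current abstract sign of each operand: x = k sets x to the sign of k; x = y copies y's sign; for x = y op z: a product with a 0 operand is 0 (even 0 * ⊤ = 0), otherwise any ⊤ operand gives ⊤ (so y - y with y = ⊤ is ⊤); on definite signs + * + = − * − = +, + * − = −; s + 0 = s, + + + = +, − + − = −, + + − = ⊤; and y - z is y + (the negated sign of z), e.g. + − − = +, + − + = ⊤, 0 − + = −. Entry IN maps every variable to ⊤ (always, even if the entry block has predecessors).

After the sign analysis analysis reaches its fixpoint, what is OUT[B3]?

Converged values:
  B0:   IN=(all ⊤)   OUT={b:+, d:+, f:-; rest ⊤}
  B1:   IN={b:+, d:+, f:-; rest ⊤}   OUT={b:+, c:+, d:+, f:-; rest ⊤}
  B2:   IN={b:+, c:+, d:+, f:-; rest ⊤}   OUT={b:+, c:+, f:-; rest ⊤}
  B3:   IN={b:+, c:+, f:-; rest ⊤}   OUT={a:+, b:+, c:+, e:-, f:-; rest ⊤}
  B4:   IN={b:+, f:-; rest ⊤}   OUT={a:+, b:+, f:-; rest ⊤}
  B5:   IN={a:+, b:+, f:-; rest ⊤}   OUT={a:+, b:+, f:-; rest ⊤}
  B6:   IN={a:+, b:+, f:-; rest ⊤}   OUT={a:+, b:-, f:-; rest ⊤}

Merge at B3: IN[B3] = OUT[B2] = {a: ⊤, b: +, c: +, d: ⊤, e: ⊤, f: -}
Applying B3's transfer function to that IN value gives OUT[B3] (row B3 above).

Answer: {a: +, b: +, c: +, d: ⊤, e: -, f: -}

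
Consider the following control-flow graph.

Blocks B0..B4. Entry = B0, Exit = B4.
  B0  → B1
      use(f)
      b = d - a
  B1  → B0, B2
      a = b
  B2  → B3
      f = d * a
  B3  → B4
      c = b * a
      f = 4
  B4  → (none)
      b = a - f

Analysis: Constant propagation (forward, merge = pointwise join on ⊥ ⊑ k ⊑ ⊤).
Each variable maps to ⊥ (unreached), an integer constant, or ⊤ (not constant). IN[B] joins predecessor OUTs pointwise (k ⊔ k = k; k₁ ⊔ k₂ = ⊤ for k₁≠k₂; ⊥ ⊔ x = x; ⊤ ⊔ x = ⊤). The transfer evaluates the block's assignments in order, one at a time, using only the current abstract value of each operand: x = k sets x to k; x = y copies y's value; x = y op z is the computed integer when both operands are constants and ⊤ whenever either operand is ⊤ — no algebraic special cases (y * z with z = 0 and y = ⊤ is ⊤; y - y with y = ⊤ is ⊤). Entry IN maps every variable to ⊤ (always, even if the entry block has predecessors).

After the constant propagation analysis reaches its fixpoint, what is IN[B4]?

Answer: {a: ⊤, b: ⊤, c: ⊤, d: ⊤, e: ⊤, f: 4}

Working:
Converged values:
  B0:  IN=(all ⊤)  OUT=(all ⊤)
  B1:  IN=(all ⊤)  OUT=(all ⊤)
  B2:  IN=(all ⊤)  OUT=(all ⊤)
  B3:  IN=(all ⊤)  OUT={f:4; rest ⊤}
  B4:  IN={f:4; rest ⊤}  OUT={f:4; rest ⊤}

Merge at B4: IN[B4] = OUT[B3] = {a: ⊤, b: ⊤, c: ⊤, d: ⊤, e: ⊤, f: 4}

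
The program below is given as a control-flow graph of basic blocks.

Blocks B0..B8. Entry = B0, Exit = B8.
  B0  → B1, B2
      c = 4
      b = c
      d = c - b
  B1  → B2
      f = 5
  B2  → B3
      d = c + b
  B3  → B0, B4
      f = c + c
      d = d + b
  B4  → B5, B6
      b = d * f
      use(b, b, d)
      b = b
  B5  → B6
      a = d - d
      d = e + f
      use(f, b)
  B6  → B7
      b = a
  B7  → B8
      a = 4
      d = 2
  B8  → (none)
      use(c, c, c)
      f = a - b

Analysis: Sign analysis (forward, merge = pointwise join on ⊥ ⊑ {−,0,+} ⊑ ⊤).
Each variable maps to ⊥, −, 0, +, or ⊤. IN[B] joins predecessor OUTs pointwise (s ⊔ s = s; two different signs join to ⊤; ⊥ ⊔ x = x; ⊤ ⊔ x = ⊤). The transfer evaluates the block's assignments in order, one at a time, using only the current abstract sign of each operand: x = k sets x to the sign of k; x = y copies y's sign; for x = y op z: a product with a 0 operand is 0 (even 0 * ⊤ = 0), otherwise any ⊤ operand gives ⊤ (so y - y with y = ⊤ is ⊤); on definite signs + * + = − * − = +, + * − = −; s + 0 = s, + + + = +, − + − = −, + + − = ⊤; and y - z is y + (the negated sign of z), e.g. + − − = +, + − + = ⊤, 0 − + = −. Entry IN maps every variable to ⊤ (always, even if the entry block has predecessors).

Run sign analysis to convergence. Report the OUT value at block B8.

Answer: {a: +, b: ⊤, c: +, d: +, e: ⊤, f: ⊤}

Trace:
Fixpoint table:
  B0:   IN=(all ⊤)   OUT={b:+, c:+; rest ⊤}
  B1:   IN={b:+, c:+; rest ⊤}   OUT={b:+, c:+, f:+; rest ⊤}
  B2:   IN={b:+, c:+; rest ⊤}   OUT={b:+, c:+, d:+; rest ⊤}
  B3:   IN={b:+, c:+, d:+; rest ⊤}   OUT={b:+, c:+, d:+, f:+; rest ⊤}
  B4:   IN={b:+, c:+, d:+, f:+; rest ⊤}   OUT={b:+, c:+, d:+, f:+; rest ⊤}
  B5:   IN={b:+, c:+, d:+, f:+; rest ⊤}   OUT={b:+, c:+, f:+; rest ⊤}
  B6:   IN={b:+, c:+, f:+; rest ⊤}   OUT={c:+, f:+; rest ⊤}
  B7:   IN={c:+, f:+; rest ⊤}   OUT={a:+, c:+, d:+, f:+; rest ⊤}
  B8:   IN={a:+, c:+, d:+, f:+; rest ⊤}   OUT={a:+, c:+, d:+; rest ⊤}

Merge at B8: IN[B8] = OUT[B7] = {a: +, b: ⊤, c: +, d: +, e: ⊤, f: +}
Applying B8's transfer function to that IN value gives OUT[B8] (row B8 above).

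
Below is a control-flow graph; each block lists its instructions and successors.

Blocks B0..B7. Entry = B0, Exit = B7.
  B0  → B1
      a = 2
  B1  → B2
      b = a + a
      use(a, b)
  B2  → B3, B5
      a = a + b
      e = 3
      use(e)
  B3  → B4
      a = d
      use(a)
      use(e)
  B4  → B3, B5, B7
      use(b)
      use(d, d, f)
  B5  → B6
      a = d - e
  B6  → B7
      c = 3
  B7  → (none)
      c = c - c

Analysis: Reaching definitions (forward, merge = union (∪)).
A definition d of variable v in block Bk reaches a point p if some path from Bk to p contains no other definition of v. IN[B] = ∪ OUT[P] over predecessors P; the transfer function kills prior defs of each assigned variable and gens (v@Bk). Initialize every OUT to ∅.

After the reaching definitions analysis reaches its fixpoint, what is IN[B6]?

Answer: {a@B5, b@B1, e@B2}

Working:
Per-block solution:
  B0:  IN={}  OUT={a@B0}
  B1:  IN={a@B0}  OUT={a@B0, b@B1}
  B2:  IN={a@B0, b@B1}  OUT={a@B2, b@B1, e@B2}
  B3:  IN={a@B2, a@B3, b@B1, e@B2}  OUT={a@B3, b@B1, e@B2}
  B4:  IN={a@B3, b@B1, e@B2}  OUT={a@B3, b@B1, e@B2}
  B5:  IN={a@B2, a@B3, b@B1, e@B2}  OUT={a@B5, b@B1, e@B2}
  B6:  IN={a@B5, b@B1, e@B2}  OUT={a@B5, b@B1, c@B6, e@B2}
  B7:  IN={a@B3, a@B5, b@B1, c@B6, e@B2}  OUT={a@B3, a@B5, b@B1, c@B7, e@B2}

Merge at B6: IN[B6] = OUT[B5] = {a@B5, b@B1, e@B2}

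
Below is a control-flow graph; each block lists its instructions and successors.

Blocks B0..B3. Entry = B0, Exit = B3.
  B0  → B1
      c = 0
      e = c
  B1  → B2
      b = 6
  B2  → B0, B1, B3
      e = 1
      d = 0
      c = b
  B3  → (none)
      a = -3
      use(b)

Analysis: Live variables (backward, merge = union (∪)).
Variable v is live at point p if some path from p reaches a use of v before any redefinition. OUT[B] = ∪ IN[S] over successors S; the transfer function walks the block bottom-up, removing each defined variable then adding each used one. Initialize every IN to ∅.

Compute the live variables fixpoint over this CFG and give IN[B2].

Answer: {b}

Trace:
Per-block solution:
  B0: | IN={} | OUT={}
  B1: | IN={} | OUT={b}
  B2: | IN={b} | OUT={b}
  B3: | IN={b} | OUT={}

Merge at B2: OUT[B2] = IN[B0] ⊔ IN[B1] ⊔ IN[B3] = {b}
Applying B2's transfer function to that OUT value gives IN[B2] (row B2 above).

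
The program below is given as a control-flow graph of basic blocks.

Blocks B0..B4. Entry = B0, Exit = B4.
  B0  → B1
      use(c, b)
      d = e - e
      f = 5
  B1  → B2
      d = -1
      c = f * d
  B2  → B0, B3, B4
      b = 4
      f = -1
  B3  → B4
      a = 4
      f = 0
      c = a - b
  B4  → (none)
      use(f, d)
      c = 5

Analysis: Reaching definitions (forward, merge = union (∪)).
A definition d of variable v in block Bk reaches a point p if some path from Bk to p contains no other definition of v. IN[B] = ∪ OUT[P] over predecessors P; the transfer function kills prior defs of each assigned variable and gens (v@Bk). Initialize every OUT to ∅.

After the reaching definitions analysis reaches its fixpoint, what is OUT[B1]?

Answer: {b@B2, c@B1, d@B1, f@B0}

Derivation:
Per-block solution:
  B0:  IN={b@B2, c@B1, d@B1, f@B2}  OUT={b@B2, c@B1, d@B0, f@B0}
  B1:  IN={b@B2, c@B1, d@B0, f@B0}  OUT={b@B2, c@B1, d@B1, f@B0}
  B2:  IN={b@B2, c@B1, d@B1, f@B0}  OUT={b@B2, c@B1, d@B1, f@B2}
  B3:  IN={b@B2, c@B1, d@B1, f@B2}  OUT={a@B3, b@B2, c@B3, d@B1, f@B3}
  B4:  IN={a@B3, b@B2, c@B1, c@B3, d@B1, f@B2, f@B3}  OUT={a@B3, b@B2, c@B4, d@B1, f@B2, f@B3}

Merge at B1: IN[B1] = OUT[B0] = {b@B2, c@B1, d@B0, f@B0}
Applying B1's transfer function to that IN value gives OUT[B1] (row B1 above).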